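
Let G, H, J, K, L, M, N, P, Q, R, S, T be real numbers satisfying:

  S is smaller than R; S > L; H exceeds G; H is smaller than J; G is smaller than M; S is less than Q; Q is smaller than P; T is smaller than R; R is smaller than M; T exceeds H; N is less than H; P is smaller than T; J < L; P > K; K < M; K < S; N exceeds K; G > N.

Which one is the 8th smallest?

Q

Chaining the given pairs: K < N < G < H < J < L < S < Q < P < T < R < M.
The 8th smallest is Q.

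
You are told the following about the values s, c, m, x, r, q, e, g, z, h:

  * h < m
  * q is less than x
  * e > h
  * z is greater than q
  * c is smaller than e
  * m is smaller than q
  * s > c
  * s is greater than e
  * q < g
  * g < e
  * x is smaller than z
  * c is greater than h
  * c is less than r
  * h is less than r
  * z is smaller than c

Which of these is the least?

m is not least since h < m; q is not least since m < q; x is not least since q < x; g is not least since q < g; z is not least since q < z; c is not least since h < c; e is not least since h < e; s is not least since c < s; r is not least since h < r.
Only h has nothing below it, so h is the least.

h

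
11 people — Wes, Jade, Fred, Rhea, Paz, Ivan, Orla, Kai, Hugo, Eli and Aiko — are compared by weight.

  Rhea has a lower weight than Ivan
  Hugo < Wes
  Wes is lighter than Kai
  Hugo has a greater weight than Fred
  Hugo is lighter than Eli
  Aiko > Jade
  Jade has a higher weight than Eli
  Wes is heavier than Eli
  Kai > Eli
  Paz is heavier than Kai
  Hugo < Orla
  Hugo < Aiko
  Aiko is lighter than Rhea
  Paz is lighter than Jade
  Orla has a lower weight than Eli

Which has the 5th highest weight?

The consecutive relations fix a unique order: Fred < Hugo < Orla < Eli < Wes < Kai < Paz < Jade < Aiko < Rhea < Ivan.
The 5th largest is Paz.

Paz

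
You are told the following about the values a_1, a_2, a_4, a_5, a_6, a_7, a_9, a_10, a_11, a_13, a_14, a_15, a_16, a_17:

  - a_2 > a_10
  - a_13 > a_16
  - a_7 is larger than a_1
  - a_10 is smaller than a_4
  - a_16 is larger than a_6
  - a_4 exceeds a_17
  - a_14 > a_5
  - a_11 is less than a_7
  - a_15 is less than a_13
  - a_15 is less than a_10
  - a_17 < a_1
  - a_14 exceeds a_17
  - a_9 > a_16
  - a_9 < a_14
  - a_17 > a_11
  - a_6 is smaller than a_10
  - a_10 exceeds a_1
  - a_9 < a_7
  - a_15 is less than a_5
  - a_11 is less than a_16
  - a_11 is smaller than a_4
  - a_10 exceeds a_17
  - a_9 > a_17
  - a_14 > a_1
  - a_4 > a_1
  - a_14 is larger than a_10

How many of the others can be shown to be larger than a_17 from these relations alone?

From a_17 the given relations immediately reach a_1, a_9, a_10, a_4, a_14.
From those, a_7, a_2 — 7 in total.
Nothing else is reachable above a_17; 7 in all.

7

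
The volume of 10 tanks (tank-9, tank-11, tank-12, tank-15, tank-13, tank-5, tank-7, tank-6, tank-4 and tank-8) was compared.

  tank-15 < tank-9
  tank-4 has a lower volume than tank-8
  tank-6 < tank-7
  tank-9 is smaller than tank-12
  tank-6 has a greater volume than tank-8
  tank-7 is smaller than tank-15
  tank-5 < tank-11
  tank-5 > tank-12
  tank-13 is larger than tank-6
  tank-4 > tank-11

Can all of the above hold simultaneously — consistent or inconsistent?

inconsistent

We have tank-6 < tank-7 stated directly, yet also tank-7 < tank-15 < tank-9 < tank-12 < tank-5 < tank-11 < tank-4 < tank-8 < tank-6 by chaining the others — so tank-7 < tank-6. Contradiction.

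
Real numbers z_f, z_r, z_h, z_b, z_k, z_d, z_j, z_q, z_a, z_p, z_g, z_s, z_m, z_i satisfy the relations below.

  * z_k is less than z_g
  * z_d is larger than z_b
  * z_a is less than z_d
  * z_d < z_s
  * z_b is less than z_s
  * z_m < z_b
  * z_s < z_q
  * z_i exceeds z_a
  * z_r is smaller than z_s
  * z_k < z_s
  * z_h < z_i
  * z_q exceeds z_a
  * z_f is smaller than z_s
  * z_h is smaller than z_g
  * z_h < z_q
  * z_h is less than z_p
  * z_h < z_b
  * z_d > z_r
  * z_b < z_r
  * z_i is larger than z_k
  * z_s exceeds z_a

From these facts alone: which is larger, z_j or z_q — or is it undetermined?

undetermined

Following every chain through z_j: nothing is chained to z_j.
z_q is not reached, and no chain runs the other way from z_q to z_j.
So the given relations leave the order of z_j and z_q undetermined.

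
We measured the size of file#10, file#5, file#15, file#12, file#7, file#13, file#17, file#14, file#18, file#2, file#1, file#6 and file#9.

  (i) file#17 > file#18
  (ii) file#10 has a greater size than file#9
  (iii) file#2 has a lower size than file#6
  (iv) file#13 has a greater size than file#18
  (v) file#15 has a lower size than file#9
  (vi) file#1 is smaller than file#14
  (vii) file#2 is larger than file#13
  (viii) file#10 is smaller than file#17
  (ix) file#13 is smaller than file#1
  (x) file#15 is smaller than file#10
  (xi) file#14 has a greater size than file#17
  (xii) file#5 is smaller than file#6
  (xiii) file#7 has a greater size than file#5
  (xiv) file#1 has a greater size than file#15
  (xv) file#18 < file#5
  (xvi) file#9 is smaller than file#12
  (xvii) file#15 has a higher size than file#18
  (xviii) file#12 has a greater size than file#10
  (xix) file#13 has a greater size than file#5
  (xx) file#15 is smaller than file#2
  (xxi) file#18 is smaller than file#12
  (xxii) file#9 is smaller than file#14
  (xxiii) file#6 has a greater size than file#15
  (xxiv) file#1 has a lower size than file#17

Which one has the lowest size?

file#18

Chaining upward from file#18: directly above it, file#15, file#5, file#13, file#17, file#12; then file#1, file#9, file#2, file#10, file#7, file#14, file#6.
That covers every other element, and nothing is given below file#18, so file#18 is the lowest size.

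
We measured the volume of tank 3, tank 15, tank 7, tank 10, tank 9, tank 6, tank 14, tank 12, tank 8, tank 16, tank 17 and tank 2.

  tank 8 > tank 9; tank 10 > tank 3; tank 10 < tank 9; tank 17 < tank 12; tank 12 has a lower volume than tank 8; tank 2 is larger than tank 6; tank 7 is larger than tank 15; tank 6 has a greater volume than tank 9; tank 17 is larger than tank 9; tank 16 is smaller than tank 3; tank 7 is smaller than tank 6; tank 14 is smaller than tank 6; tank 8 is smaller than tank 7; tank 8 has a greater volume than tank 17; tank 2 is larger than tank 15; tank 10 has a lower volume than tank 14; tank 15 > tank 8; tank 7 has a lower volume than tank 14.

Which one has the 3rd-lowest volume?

tank 10

Piecing the relations together gives one ordering: tank 16 < tank 3 < tank 10 < tank 9 < tank 17 < tank 12 < tank 8 < tank 15 < tank 7 < tank 14 < tank 6 < tank 2.
Counting 3 from the smallest end gives tank 10.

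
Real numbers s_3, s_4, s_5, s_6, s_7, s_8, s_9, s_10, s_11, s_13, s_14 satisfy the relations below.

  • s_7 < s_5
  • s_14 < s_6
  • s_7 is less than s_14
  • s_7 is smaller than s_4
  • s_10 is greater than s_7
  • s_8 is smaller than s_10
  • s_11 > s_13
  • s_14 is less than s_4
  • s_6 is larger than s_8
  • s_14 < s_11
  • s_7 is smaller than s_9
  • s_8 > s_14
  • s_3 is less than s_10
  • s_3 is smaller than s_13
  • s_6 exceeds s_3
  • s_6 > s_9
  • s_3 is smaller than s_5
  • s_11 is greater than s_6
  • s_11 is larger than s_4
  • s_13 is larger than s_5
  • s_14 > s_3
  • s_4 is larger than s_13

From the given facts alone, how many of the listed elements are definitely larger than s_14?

5

Directly above s_14: s_8, s_4, s_6, s_11.
One step further: s_10 (5 so far).
Nothing else is reachable above s_14; 5 in all.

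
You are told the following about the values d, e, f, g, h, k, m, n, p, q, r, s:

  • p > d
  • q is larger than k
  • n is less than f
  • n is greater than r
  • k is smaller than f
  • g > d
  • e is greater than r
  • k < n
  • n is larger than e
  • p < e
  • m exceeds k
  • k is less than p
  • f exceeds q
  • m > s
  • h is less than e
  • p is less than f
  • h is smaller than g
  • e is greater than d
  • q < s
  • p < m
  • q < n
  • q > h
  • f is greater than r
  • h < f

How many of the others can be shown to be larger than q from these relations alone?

4

The elements the relations force above q are s, n, m, f — no chain reaches any other.
That is 4.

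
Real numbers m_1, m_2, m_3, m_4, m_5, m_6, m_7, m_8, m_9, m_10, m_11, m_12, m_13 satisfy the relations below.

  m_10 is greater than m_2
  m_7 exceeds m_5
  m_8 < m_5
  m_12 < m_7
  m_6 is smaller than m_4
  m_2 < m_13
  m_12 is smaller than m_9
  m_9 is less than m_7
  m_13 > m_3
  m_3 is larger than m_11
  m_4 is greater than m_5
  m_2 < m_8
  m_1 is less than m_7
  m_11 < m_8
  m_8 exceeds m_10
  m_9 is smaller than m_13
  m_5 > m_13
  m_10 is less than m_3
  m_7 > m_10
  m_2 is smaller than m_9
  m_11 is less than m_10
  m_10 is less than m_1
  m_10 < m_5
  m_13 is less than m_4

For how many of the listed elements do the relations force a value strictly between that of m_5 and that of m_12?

Chaining upward from m_12 reaches: m_9, m_13, m_7, m_4.
Chaining downward from m_5 reaches: m_11, m_2, m_10, m_8, m_3, m_9, m_13.
Strictly between m_12 and m_5 are those in both lists: m_9, m_13 — 2 elements.

2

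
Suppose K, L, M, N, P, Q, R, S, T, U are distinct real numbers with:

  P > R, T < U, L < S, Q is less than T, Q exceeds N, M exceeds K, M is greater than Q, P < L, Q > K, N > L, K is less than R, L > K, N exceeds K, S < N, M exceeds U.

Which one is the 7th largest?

Chaining the given pairs: K < R < P < L < S < N < Q < T < U < M.
The 7th largest is L.

L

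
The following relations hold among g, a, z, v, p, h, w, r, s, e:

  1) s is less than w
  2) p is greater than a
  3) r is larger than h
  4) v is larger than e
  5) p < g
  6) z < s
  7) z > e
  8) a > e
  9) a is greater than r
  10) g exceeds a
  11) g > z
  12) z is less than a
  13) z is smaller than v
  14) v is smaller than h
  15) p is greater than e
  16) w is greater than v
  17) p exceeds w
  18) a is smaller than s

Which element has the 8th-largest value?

The consecutive relations fix a unique order: e < z < v < h < r < a < s < w < p < g.
The 8th largest is v.

v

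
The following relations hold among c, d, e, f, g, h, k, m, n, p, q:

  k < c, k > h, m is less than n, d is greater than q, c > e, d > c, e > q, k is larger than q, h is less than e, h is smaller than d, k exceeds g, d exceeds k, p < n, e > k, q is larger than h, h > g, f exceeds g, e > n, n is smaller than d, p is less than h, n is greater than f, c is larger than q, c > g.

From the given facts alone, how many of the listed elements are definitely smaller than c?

Directly below c: g, q, k, e.
One step further: h, n (6 so far).
One step further: p, m, f (9 so far).
Nothing else is reachable below c; 9 in all.

9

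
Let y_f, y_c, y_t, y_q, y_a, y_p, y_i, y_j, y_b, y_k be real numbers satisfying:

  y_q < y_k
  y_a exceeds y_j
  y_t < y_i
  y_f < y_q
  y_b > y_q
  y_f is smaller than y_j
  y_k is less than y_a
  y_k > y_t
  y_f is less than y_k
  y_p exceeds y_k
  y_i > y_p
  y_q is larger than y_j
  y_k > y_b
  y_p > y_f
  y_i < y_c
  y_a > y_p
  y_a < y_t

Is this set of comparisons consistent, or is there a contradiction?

Chaining the given relations yields y_k < y_p < y_a < y_t, so y_k < y_t. But one relation states y_t < y_k. These cannot both hold.

inconsistent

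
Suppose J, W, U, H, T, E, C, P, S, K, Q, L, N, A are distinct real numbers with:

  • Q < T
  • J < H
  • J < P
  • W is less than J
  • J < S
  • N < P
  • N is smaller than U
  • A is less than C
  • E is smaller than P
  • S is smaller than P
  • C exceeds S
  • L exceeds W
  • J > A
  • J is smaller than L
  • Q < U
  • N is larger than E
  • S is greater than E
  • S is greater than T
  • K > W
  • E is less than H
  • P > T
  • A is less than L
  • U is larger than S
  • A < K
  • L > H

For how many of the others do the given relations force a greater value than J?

The elements the relations force above J are S, U, H, L, C, P — no chain reaches any other.
That is 6.

6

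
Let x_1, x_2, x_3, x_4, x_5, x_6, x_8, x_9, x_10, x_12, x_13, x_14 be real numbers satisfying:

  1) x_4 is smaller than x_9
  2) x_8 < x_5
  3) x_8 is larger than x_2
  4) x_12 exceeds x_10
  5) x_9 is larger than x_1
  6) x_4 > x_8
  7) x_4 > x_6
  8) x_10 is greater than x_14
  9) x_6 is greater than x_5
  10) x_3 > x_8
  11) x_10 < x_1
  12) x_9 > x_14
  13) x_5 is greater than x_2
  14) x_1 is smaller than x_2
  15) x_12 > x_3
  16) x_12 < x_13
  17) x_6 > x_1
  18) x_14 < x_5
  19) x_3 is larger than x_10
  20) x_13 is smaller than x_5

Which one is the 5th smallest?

x_8

Piecing the relations together gives one ordering: x_14 < x_10 < x_1 < x_2 < x_8 < x_3 < x_12 < x_13 < x_5 < x_6 < x_4 < x_9.
The 5th smallest is x_8.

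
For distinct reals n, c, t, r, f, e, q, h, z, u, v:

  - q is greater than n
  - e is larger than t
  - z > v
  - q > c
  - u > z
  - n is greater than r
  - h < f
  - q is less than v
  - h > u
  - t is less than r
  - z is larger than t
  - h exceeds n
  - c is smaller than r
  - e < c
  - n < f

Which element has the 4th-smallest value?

The consecutive relations fix a unique order: t < e < c < r < n < q < v < z < u < h < f.
Counting 4 from the smallest end gives r.

r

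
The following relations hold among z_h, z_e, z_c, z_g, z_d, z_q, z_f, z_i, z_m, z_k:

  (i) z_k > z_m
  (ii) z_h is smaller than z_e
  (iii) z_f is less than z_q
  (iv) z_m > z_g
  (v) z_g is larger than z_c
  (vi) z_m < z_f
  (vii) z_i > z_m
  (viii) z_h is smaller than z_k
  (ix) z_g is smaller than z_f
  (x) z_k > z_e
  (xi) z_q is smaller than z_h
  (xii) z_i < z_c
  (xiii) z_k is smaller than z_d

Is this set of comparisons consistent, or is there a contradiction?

We have z_m < z_i stated directly, yet also z_i < z_c < z_g < z_m by chaining the others — so z_i < z_m. Contradiction.

inconsistent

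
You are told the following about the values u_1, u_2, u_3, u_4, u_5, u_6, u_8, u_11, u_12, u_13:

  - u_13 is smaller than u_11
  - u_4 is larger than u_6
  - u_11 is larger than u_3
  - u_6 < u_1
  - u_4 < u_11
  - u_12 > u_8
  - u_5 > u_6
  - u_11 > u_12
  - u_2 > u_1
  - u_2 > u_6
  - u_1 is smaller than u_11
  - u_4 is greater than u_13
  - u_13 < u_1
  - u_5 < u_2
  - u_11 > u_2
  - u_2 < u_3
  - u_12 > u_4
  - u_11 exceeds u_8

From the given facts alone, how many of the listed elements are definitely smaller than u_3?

5

The elements the relations force below u_3 are u_13, u_6, u_5, u_1, u_2 — no chain reaches any other.
That is 5.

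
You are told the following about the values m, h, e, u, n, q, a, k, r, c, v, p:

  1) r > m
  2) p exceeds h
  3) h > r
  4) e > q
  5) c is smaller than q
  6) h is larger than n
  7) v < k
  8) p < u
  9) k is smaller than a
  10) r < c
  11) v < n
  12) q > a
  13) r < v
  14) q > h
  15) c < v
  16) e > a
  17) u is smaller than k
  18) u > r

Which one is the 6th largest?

p

Piecing the relations together gives one ordering: m < r < c < v < n < h < p < u < k < a < q < e.
Counting 6 from the largest end gives p.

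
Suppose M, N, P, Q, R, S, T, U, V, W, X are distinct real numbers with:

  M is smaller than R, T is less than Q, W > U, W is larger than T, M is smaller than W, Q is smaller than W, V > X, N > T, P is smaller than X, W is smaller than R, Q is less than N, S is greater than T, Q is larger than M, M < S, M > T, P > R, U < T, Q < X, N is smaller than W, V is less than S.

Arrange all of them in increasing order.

U < T < M < Q < N < W < R < P < X < V < S

The consecutive links are each given: U < T; T < M; M < Q; Q < N; N < W; W < R; R < P; P < X; X < V; V < S.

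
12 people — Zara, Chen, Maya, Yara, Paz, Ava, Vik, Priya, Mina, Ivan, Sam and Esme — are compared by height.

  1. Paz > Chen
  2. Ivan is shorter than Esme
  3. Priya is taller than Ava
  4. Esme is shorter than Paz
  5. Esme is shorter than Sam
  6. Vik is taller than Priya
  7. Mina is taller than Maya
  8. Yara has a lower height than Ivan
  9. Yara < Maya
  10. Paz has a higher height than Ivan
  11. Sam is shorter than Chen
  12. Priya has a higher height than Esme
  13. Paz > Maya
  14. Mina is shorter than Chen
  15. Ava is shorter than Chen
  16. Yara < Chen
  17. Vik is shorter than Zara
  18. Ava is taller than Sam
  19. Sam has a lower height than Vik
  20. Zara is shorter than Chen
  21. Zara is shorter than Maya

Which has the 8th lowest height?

Zara

Piecing the relations together gives one ordering: Yara < Ivan < Esme < Sam < Ava < Priya < Vik < Zara < Maya < Mina < Chen < Paz.
The 8th smallest is Zara.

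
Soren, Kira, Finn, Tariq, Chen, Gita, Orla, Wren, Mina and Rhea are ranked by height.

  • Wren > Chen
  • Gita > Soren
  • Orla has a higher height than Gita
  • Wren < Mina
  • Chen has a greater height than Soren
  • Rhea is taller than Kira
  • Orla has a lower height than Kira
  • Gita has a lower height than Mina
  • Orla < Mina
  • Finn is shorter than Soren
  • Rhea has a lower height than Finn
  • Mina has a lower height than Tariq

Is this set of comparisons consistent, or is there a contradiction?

inconsistent

We have Soren < Gita stated directly, yet also Gita < Orla < Kira < Rhea < Finn < Soren by chaining the others — so Gita < Soren. Contradiction.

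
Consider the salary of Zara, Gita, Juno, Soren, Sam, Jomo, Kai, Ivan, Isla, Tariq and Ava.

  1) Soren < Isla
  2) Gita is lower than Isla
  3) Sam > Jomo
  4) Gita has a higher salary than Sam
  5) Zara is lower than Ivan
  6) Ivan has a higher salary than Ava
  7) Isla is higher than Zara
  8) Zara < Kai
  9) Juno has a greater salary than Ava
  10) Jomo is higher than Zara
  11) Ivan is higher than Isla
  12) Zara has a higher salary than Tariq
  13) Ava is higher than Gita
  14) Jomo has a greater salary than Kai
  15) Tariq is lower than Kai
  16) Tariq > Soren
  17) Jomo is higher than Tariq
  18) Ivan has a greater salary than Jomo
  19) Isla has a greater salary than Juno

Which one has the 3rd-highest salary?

Juno

Piecing the relations together gives one ordering: Soren < Tariq < Zara < Kai < Jomo < Sam < Gita < Ava < Juno < Isla < Ivan.
Counting 3 from the largest end gives Juno.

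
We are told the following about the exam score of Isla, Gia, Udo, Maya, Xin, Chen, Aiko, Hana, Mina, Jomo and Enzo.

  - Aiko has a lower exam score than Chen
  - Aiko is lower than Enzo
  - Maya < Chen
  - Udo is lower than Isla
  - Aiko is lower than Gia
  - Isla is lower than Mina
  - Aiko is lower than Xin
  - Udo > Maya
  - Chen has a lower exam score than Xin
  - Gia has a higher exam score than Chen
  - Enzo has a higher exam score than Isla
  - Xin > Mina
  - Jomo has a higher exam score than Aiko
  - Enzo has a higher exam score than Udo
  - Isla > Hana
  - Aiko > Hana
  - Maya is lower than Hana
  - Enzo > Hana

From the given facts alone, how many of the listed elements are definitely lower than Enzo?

5

From Enzo the given relations immediately reach Hana, Aiko, Udo, Isla.
From those, Maya — 5 in total.
No other element is forced below Enzo by the given relations, so the count is 5.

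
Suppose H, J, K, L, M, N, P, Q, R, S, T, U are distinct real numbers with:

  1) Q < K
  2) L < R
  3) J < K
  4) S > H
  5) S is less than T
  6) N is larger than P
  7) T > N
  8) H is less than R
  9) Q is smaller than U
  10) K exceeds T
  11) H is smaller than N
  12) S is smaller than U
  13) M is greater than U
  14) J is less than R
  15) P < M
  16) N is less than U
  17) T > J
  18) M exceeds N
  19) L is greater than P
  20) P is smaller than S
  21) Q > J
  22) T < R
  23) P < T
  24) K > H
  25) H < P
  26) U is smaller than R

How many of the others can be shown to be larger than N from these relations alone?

From N the given relations immediately reach U, M, T.
From those, K, R — 5 in total.
No other element is forced above N by the given relations, so the count is 5.

5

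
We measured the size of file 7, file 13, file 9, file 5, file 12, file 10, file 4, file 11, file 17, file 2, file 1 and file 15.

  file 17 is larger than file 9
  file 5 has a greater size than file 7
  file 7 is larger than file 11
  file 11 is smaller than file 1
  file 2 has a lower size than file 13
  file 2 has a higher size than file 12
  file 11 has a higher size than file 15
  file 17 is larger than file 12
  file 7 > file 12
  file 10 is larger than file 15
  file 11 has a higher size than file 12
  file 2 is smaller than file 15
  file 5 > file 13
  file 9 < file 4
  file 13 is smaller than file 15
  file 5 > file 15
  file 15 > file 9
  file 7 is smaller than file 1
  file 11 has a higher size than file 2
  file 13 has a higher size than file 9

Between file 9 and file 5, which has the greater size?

file 9 < file 13 < file 15 < file 11 < file 7 < file 5, by transitivity through file 13, file 15, file 11, file 7.
So file 9 < file 5; file 5 is the larger of the two.

file 5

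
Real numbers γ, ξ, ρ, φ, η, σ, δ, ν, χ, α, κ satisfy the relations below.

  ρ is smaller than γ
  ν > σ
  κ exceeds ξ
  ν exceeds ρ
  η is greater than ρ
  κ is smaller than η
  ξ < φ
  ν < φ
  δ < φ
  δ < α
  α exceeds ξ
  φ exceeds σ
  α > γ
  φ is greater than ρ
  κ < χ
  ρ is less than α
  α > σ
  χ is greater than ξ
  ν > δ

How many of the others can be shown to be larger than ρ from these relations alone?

Directly above ρ: ν, η, γ, α, φ.
Nothing else is reachable above ρ; 5 in all.

5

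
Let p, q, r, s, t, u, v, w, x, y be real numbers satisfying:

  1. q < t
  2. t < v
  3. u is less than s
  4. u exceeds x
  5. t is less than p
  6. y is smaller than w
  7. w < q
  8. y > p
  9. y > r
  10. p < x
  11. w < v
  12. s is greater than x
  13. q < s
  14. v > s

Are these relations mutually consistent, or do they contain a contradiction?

inconsistent

We have p < y stated directly, yet also y < w < q < t < p by chaining the others — so y < p. Contradiction.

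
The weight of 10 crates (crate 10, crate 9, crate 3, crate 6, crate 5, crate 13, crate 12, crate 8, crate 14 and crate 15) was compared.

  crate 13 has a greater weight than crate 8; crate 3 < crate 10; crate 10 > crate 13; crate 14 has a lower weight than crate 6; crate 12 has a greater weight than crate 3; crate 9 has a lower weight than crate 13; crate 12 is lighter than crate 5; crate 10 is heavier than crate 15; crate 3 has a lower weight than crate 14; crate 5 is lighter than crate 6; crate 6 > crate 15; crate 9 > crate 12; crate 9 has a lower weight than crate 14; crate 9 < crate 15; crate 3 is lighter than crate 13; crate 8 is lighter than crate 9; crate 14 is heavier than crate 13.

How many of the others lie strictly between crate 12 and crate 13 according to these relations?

Chaining upward from crate 12 reaches: crate 5, crate 9, crate 15, crate 14, crate 6, crate 10.
Chaining downward from crate 13 reaches: crate 3, crate 8, crate 9.
Strictly between crate 12 and crate 13 are those in both lists: crate 9 — 1 element.

1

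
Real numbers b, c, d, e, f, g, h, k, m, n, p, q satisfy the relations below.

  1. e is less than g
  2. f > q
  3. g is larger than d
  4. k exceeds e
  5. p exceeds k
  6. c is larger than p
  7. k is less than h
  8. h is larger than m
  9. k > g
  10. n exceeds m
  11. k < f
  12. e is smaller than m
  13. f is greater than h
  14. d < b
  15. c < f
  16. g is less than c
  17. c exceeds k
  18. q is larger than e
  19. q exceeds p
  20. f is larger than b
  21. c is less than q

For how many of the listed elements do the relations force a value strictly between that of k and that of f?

The relations place k below f. An element lies strictly between them when it is forced above k and also forced below f.
Above k: {p, h, c, q}. Below f: {e, m, d, b, g, p, h, c, q}.
Intersection: {p, h, c, q} — 4.

4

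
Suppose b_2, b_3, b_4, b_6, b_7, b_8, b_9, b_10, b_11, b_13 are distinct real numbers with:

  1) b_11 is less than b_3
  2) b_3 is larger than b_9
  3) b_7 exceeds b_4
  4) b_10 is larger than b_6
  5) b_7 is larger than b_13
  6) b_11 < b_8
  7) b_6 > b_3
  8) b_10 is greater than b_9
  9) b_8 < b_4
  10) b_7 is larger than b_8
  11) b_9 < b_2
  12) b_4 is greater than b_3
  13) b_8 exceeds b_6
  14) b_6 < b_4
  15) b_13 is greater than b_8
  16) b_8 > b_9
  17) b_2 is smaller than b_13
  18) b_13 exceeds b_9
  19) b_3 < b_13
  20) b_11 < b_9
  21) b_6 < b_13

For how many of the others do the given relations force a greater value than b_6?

5

The elements the relations force above b_6 are b_8, b_4, b_13, b_7, b_10 — no chain reaches any other.
That is 5.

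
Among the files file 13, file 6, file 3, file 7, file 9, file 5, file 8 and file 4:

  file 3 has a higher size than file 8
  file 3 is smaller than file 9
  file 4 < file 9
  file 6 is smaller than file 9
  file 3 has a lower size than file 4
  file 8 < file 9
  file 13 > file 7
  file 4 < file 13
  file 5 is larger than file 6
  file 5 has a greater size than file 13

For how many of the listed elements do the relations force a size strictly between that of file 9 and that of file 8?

2

The relations place file 8 below file 9. An element lies strictly between them when it is forced above file 8 and also forced below file 9.
Above file 8: {file 3, file 4, file 13, file 5}. Below file 9: {file 6, file 3, file 4}.
Intersection: {file 3, file 4} — 2.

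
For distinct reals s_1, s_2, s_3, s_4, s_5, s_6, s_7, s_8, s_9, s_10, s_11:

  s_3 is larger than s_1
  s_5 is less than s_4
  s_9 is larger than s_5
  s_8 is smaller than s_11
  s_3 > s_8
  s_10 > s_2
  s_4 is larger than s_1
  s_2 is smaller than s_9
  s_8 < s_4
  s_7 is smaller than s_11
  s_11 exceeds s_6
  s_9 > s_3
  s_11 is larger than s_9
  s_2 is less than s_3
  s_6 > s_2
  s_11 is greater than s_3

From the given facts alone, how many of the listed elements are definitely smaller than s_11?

Directly below s_11: s_8, s_3, s_6, s_7, s_9.
One step further: s_2, s_5, s_1 (8 so far).
No other element is forced below s_11 by the given relations, so the count is 8.

8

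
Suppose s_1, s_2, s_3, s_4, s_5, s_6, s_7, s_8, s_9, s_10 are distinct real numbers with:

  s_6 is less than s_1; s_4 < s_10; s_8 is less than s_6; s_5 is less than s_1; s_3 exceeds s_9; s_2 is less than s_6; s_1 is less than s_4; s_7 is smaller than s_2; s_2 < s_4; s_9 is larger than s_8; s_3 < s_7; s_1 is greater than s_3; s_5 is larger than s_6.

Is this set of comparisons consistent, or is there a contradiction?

The single ordering s_8 < s_9 < s_3 < s_7 < s_2 < s_6 < s_5 < s_1 < s_4 < s_10 satisfies every listed relation, so no contradiction arises.

consistent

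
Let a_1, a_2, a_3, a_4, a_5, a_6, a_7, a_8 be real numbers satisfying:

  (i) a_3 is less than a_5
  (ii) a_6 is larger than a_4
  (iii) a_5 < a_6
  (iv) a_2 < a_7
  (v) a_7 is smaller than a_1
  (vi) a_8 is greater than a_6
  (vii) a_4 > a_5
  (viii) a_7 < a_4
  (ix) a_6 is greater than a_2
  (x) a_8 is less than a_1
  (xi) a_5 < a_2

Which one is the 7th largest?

Piecing the relations together gives one ordering: a_3 < a_5 < a_2 < a_7 < a_4 < a_6 < a_8 < a_1.
Counting 7 from the largest end gives a_5.

a_5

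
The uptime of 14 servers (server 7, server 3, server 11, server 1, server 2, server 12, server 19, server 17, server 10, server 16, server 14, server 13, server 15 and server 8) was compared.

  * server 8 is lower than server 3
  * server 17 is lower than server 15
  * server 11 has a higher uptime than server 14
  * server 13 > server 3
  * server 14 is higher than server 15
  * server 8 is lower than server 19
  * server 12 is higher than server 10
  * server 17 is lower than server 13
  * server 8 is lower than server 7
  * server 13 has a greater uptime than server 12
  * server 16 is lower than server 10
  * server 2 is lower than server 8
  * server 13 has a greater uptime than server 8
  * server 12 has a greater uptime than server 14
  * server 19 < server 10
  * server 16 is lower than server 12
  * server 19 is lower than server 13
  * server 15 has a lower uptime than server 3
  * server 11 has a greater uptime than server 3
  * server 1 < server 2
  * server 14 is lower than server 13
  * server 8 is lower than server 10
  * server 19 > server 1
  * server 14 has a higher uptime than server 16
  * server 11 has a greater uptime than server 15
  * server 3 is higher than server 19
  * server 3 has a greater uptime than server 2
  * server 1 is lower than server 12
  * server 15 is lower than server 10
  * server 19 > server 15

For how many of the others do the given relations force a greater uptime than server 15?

7

Directly above server 15: server 14, server 19, server 10, server 3, server 11.
One step further: server 12, server 13 (7 so far).
Nothing else is reachable above server 15; 7 in all.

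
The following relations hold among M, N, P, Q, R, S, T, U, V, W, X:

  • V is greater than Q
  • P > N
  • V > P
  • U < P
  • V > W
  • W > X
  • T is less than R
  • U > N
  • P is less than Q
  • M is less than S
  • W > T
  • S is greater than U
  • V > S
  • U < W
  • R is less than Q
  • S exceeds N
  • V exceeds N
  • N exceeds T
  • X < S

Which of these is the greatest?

V

Chaining downward from V: directly below it, N, W, P, Q, S; then X, T, M, U, R.
That covers every other element, and nothing is given above V, so V is the greatest.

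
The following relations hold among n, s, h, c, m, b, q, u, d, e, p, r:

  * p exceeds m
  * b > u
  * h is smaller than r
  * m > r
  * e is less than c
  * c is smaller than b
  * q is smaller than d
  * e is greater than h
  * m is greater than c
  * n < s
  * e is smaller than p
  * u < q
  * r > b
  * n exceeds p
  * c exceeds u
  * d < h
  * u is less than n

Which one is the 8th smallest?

Piecing the relations together gives one ordering: u < q < d < h < e < c < b < r < m < p < n < s.
The 8th smallest is r.

r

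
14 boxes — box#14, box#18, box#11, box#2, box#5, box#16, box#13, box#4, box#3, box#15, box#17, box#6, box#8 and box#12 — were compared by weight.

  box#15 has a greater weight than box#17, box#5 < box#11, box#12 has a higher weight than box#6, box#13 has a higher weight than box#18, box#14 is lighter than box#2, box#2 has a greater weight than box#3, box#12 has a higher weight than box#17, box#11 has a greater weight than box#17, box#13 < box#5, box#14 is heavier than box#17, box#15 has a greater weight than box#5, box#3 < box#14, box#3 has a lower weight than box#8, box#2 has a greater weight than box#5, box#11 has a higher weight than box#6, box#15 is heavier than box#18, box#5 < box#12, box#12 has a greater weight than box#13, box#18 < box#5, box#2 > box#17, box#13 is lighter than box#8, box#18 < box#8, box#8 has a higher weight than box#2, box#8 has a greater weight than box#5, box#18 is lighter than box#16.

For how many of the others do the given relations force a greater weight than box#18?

8

Directly above box#18: box#13, box#5, box#16, box#15, box#8.
One step further: box#11, box#12, box#2 (8 so far).
No other element is forced above box#18 by the given relations, so the count is 8.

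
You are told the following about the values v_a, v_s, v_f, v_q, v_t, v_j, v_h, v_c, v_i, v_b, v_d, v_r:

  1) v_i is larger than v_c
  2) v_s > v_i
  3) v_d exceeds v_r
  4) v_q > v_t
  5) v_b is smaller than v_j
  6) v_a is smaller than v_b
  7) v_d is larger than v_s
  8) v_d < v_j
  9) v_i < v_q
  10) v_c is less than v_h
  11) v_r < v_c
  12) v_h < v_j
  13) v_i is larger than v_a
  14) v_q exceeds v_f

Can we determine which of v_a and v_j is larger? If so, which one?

v_j

v_a < v_i and v_i < v_s give v_a < v_s.
Then v_s < v_d extends the chain to v_d.
With v_d < v_j: v_a < v_i < v_s < v_d < v_j.
So v_j is larger.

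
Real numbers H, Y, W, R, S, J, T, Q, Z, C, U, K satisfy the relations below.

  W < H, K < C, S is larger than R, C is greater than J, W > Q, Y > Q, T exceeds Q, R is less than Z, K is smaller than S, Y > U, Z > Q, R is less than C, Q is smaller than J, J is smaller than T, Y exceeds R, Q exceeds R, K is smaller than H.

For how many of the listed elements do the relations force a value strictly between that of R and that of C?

Chaining upward from R reaches: Q, Z, W, S, Y, J, H, T.
Chaining downward from C reaches: K, Q, J.
Strictly between R and C are those in both lists: Q, J — 2 elements.

2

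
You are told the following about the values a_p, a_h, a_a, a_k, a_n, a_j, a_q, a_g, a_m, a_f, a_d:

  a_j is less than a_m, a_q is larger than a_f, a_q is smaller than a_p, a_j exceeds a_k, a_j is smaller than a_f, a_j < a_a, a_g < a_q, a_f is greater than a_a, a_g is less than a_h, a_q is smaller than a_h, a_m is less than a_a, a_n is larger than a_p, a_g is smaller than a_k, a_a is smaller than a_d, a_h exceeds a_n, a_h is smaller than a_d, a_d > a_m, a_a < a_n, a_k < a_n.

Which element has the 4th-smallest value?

a_m

Piecing the relations together gives one ordering: a_g < a_k < a_j < a_m < a_a < a_f < a_q < a_p < a_n < a_h < a_d.
The 4th smallest is a_m.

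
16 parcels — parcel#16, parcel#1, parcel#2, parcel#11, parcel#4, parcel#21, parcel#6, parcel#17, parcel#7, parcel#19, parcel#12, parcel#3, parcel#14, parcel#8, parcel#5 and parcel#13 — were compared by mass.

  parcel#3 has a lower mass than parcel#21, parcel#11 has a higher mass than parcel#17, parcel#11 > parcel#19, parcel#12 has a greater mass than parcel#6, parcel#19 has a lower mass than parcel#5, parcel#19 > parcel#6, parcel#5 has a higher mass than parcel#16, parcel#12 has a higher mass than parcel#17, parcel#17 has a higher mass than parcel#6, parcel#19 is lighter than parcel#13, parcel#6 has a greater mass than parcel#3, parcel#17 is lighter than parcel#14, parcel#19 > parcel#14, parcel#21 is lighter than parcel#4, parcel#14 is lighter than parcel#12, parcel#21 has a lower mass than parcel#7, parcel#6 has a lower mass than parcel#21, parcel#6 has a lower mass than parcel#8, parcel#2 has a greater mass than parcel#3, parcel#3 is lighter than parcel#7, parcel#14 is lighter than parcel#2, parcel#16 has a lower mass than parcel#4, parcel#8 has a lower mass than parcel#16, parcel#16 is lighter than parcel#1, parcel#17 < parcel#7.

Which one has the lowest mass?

Chaining upward from parcel#3: directly above it, parcel#6, parcel#21, parcel#7, parcel#2; then parcel#17, parcel#8, parcel#19, parcel#12, parcel#4; then parcel#14, parcel#16, parcel#11, parcel#13, parcel#5; then parcel#1.
That covers every other element, and nothing is given below parcel#3, so parcel#3 is the lowest mass.

parcel#3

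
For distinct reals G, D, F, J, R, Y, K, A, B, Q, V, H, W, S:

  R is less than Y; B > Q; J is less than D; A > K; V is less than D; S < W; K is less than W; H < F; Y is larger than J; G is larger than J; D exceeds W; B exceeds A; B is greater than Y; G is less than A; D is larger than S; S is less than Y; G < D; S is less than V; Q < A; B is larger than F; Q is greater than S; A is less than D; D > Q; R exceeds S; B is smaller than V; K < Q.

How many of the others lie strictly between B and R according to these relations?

Chaining upward from R reaches: Y, V, D.
Chaining downward from B reaches: S, H, J, K, Q, G, A, Y, F.
Strictly between R and B are those in both lists: Y — 1 element.

1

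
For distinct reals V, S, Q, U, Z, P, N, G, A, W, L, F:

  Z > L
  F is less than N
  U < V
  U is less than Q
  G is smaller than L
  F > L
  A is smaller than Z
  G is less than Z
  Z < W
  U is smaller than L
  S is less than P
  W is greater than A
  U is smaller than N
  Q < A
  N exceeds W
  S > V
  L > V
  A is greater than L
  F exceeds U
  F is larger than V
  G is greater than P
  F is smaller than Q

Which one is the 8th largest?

The consecutive relations fix a unique order: U < V < S < P < G < L < F < Q < A < Z < W < N.
The 8th largest is G.

G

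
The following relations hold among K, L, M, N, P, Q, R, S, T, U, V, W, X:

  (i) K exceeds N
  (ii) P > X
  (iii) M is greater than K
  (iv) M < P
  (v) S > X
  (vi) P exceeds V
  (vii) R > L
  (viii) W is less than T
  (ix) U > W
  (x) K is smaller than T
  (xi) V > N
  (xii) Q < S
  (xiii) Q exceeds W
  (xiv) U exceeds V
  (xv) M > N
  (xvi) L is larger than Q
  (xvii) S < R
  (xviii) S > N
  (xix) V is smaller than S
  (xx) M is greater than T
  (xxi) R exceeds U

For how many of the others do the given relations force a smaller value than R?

8

Directly below R: U, S, L.
One step further: N, V, X, W, Q (8 so far).
Nothing else is reachable below R; 8 in all.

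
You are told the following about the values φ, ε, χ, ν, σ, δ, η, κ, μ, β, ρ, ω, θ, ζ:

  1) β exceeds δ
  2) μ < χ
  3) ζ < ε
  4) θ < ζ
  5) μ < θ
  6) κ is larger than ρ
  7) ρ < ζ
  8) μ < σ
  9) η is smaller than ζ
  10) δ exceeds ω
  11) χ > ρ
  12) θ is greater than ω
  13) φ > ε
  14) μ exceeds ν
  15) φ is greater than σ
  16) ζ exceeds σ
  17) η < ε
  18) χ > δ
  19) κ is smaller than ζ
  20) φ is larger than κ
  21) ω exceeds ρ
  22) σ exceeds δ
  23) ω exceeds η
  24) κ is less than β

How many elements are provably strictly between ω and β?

The relations place ω below β. An element lies strictly between them when it is forced above ω and also forced below β.
Above ω: {δ, θ, χ, σ, ζ, ε, φ}. Below β: {η, ρ, δ, κ}.
Intersection: {δ} — 1.

1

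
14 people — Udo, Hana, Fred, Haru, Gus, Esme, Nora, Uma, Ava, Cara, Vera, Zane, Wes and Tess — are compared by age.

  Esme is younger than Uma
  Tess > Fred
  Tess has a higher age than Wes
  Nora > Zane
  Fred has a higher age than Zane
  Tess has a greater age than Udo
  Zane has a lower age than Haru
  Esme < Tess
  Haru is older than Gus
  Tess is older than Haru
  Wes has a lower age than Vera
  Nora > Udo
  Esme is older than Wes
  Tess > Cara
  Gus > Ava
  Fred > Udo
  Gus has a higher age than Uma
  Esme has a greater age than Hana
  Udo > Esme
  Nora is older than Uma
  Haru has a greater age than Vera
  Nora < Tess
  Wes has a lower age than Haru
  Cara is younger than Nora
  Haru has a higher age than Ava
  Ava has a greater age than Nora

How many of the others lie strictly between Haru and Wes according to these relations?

7

The relations place Wes below Haru. An element lies strictly between them when it is forced above Wes and also forced below Haru.
Above Wes: {Esme, Uma, Udo, Nora, Ava, Vera, Fred, Gus, Tess}. Below Haru: {Hana, Zane, Cara, Esme, Uma, Udo, Nora, Ava, Vera, Gus}.
Intersection: {Esme, Uma, Udo, Nora, Ava, Vera, Gus} — 7.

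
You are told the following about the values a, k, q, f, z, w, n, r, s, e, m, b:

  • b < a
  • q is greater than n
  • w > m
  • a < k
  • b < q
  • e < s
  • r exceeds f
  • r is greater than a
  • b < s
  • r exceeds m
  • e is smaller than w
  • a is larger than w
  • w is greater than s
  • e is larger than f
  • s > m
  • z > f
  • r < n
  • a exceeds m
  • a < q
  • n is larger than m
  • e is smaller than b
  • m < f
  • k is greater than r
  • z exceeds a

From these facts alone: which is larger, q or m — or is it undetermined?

m < f and f < e give m < e.
With e < b: m < f < e < b.
Then b < s extends the chain to s.
With s < w: m < f < e < b < s < w.
With w < a: m < f < e < b < s < w < a.
Then a < r extends the chain to r.
With r < n: m < f < e < b < s < w < a < r < n.
Then n < q extends the chain to q.
So q is larger.

q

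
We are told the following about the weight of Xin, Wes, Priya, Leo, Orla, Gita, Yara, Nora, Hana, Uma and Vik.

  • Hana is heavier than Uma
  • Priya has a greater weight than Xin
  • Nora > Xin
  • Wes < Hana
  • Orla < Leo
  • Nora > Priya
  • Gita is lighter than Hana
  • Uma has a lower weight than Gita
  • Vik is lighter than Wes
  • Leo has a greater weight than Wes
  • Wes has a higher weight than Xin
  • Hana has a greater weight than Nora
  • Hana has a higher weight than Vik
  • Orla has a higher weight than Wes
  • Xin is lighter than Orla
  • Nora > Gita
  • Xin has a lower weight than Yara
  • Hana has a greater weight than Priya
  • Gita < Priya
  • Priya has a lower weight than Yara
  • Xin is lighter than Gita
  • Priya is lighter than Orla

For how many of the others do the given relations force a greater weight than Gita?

The elements the relations force above Gita are Priya, Nora, Yara, Orla, Leo, Hana — no chain reaches any other.
That is 6.

6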